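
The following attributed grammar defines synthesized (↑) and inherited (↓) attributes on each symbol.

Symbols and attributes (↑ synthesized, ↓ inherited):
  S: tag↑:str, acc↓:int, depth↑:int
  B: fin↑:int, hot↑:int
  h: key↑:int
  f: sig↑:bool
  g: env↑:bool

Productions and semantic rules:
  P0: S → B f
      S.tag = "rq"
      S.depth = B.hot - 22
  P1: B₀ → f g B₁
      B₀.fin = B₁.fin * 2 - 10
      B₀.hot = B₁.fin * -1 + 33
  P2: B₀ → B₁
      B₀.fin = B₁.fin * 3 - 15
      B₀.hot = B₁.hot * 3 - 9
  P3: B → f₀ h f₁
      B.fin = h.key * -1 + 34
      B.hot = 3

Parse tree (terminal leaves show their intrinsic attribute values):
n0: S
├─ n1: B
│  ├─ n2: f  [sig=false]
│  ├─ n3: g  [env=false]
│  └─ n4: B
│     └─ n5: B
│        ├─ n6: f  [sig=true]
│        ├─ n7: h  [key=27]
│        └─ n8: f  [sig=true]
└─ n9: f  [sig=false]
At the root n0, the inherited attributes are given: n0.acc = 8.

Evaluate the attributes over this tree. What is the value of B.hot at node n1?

27

1. n0.acc = 8  [given at root]
2. n2.sig = false  [terminal]
3. n3.env = false  [terminal]
4. n6.sig = true  [terminal]
5. n7.key = 27  [terminal]
6. n8.sig = true  [terminal]
7. n5.fin = 7  [h.key * -1 + 34]
8. n5.hot = 3  [3]
9. n4.fin = 6  [B₁.fin * 3 - 15]
10. n4.hot = 0  [B₁.hot * 3 - 9]
11. n1.fin = 2  [B₁.fin * 2 - 10]
12. n1.hot = 27  [B₁.fin * -1 + 33]
13. n9.sig = false  [terminal]
14. n0.tag = "rq"  ["rq"]
15. n0.depth = 5  [B.hot - 22]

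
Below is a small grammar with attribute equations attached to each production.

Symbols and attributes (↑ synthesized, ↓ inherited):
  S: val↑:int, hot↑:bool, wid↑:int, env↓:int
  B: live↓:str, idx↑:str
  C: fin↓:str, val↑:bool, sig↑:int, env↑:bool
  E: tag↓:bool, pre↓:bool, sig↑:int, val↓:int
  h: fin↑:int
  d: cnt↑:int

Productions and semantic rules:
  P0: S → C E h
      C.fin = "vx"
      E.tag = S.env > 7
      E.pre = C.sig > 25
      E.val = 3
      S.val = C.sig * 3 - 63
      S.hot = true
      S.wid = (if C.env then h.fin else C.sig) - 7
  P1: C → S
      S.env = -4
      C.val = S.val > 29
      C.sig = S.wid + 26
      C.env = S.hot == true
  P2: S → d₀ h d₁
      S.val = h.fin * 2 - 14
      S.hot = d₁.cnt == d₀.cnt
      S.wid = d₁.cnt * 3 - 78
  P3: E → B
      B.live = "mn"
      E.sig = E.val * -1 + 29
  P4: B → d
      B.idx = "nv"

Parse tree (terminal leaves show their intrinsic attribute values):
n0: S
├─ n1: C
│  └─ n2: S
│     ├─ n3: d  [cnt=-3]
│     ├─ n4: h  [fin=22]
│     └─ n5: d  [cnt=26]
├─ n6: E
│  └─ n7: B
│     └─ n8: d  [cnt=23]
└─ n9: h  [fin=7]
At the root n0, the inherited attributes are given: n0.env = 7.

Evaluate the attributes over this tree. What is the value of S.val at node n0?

1. n0.env = 7  [given at root]
2. n1.fin = "vx"  ["vx"]
3. n2.env = -4  [-4]
4. n3.cnt = -3  [terminal]
5. n4.fin = 22  [terminal]
6. n5.cnt = 26  [terminal]
7. n2.val = 30  [h.fin * 2 - 14]
8. n2.hot = false  [d₁.cnt == d₀.cnt]
9. n2.wid = 0  [d₁.cnt * 3 - 78]
10. n1.val = true  [S.val > 29]
11. n1.sig = 26  [S.wid + 26]
12. n1.env = false  [S.hot == true]
13. n6.tag = false  [S.env > 7]
14. n6.pre = true  [C.sig > 25]
15. n6.val = 3  [3]
16. n7.live = "mn"  ["mn"]
17. n8.cnt = 23  [terminal]
18. n7.idx = "nv"  ["nv"]
19. n6.sig = 26  [E.val * -1 + 29]
20. n9.fin = 7  [terminal]
21. n0.val = 15  [C.sig * 3 - 63]
22. n0.hot = true  [true]
23. n0.wid = 19  [(if C.env then h.fin else C.sig) - 7]

15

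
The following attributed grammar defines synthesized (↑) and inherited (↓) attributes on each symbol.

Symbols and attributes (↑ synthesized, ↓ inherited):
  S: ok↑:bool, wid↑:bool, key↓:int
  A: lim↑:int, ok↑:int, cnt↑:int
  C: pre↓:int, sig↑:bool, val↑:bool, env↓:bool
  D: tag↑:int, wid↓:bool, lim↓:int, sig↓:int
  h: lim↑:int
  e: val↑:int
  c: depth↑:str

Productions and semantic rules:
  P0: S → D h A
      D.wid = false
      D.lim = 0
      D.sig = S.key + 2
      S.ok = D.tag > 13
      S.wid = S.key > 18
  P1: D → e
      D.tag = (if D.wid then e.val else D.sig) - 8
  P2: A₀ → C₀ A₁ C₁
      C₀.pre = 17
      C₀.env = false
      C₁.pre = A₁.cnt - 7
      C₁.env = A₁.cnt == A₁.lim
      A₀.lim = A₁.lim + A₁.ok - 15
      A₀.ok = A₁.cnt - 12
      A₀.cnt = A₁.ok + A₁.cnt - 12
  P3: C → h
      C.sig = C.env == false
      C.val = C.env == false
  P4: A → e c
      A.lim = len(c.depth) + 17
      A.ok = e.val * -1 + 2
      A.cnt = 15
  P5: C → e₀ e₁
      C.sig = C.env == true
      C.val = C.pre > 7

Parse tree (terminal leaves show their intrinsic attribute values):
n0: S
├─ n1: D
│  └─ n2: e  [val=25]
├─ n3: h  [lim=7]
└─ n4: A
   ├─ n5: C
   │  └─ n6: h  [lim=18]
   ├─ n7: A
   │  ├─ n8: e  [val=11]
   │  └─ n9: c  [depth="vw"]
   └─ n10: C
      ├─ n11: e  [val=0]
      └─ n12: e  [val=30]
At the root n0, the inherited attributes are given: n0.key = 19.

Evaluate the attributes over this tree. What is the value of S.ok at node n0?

1. n0.key = 19  [given at root]
2. n1.wid = false  [false]
3. n1.lim = 0  [0]
4. n1.sig = 21  [S.key + 2]
5. n2.val = 25  [terminal]
6. n1.tag = 13  [(if D.wid then e.val else D.sig) - 8]
7. n3.lim = 7  [terminal]
8. n5.pre = 17  [17]
9. n5.env = false  [false]
10. n6.lim = 18  [terminal]
11. n5.sig = true  [C.env == false]
12. n5.val = true  [C.env == false]
13. n8.val = 11  [terminal]
14. n9.depth = "vw"  [terminal]
15. n7.lim = 19  [len(c.depth) + 17]
16. n7.ok = -9  [e.val * -1 + 2]
17. n7.cnt = 15  [15]
18. n10.pre = 8  [A₁.cnt - 7]
19. n10.env = false  [A₁.cnt == A₁.lim]
20. n11.val = 0  [terminal]
21. n12.val = 30  [terminal]
22. n10.sig = false  [C.env == true]
23. n10.val = true  [C.pre > 7]
24. n4.lim = -5  [A₁.lim + A₁.ok - 15]
25. n4.ok = 3  [A₁.cnt - 12]
26. n4.cnt = -6  [A₁.ok + A₁.cnt - 12]
27. n0.ok = false  [D.tag > 13]
28. n0.wid = true  [S.key > 18]

false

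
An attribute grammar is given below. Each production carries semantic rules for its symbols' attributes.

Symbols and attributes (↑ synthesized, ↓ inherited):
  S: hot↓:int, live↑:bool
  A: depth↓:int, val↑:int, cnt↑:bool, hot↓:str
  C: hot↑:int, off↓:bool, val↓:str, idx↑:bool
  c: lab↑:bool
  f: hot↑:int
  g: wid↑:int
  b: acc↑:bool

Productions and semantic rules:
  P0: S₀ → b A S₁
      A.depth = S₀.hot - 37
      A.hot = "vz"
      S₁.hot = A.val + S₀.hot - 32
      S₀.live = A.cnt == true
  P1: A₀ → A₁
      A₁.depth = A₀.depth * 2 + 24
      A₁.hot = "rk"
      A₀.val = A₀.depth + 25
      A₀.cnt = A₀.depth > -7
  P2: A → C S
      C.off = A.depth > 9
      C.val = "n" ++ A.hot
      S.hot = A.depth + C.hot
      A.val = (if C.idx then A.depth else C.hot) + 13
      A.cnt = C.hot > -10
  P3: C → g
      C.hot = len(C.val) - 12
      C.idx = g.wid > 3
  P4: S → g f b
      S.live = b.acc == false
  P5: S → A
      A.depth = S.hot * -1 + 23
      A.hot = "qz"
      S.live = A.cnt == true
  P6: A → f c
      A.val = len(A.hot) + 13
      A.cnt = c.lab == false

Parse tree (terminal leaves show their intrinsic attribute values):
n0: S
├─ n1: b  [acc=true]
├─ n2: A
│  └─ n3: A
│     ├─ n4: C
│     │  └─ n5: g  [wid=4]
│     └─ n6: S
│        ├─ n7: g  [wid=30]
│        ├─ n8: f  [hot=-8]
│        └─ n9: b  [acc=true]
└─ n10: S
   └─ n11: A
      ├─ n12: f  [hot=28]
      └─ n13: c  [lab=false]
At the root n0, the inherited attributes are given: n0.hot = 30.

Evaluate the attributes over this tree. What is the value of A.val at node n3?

23

1. n0.hot = 30  [given at root]
2. n1.acc = true  [terminal]
3. n2.depth = -7  [S₀.hot - 37]
4. n2.hot = "vz"  ["vz"]
5. n3.depth = 10  [A₀.depth * 2 + 24]
6. n3.hot = "rk"  ["rk"]
7. n4.off = true  [A.depth > 9]
8. n4.val = "nrk"  ["n" ++ A.hot]
9. n5.wid = 4  [terminal]
10. n4.hot = -9  [len(C.val) - 12]
11. n4.idx = true  [g.wid > 3]
12. n6.hot = 1  [A.depth + C.hot]
13. n7.wid = 30  [terminal]
14. n8.hot = -8  [terminal]
15. n9.acc = true  [terminal]
16. n6.live = false  [b.acc == false]
17. n3.val = 23  [(if C.idx then A.depth else C.hot) + 13]
18. n3.cnt = true  [C.hot > -10]
19. n2.val = 18  [A₀.depth + 25]
20. n2.cnt = false  [A₀.depth > -7]
21. n10.hot = 16  [A.val + S₀.hot - 32]
22. n11.depth = 7  [S.hot * -1 + 23]
23. n11.hot = "qz"  ["qz"]
24. n12.hot = 28  [terminal]
25. n13.lab = false  [terminal]
26. n11.val = 15  [len(A.hot) + 13]
27. n11.cnt = true  [c.lab == false]
28. n10.live = true  [A.cnt == true]
29. n0.live = false  [A.cnt == true]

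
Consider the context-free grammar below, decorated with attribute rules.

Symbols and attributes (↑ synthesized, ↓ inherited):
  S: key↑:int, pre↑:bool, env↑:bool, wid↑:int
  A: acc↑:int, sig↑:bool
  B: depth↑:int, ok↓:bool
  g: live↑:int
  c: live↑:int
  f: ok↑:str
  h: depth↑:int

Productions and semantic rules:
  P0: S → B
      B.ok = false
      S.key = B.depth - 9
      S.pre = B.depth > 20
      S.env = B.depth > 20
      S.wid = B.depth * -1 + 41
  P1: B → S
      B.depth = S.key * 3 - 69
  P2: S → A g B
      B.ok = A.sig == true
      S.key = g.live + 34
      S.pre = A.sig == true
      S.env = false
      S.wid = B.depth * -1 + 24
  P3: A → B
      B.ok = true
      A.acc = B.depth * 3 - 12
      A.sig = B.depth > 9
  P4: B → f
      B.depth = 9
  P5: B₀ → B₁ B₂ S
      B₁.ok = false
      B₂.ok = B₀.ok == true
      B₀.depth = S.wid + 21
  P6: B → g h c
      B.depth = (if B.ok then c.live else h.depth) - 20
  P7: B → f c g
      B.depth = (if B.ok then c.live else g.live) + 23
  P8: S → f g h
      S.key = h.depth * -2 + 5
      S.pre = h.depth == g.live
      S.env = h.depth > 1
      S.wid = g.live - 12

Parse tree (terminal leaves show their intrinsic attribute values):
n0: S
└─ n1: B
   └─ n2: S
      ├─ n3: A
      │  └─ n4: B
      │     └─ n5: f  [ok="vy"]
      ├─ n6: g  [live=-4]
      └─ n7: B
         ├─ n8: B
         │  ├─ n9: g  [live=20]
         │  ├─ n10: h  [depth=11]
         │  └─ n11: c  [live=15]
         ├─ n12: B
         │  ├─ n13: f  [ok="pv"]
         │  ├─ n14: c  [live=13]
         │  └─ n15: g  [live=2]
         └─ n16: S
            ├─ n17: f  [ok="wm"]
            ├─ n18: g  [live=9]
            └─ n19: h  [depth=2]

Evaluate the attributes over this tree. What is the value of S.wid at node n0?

20

1. n1.ok = false  [false]
2. n4.ok = true  [true]
3. n5.ok = "vy"  [terminal]
4. n4.depth = 9  [9]
5. n3.acc = 15  [B.depth * 3 - 12]
6. n3.sig = false  [B.depth > 9]
7. n6.live = -4  [terminal]
8. n7.ok = false  [A.sig == true]
9. n8.ok = false  [false]
10. n9.live = 20  [terminal]
11. n10.depth = 11  [terminal]
12. n11.live = 15  [terminal]
13. n8.depth = -9  [(if B.ok then c.live else h.depth) - 20]
14. n12.ok = false  [B₀.ok == true]
15. n13.ok = "pv"  [terminal]
16. n14.live = 13  [terminal]
17. n15.live = 2  [terminal]
18. n12.depth = 25  [(if B.ok then c.live else g.live) + 23]
19. n17.ok = "wm"  [terminal]
20. n18.live = 9  [terminal]
21. n19.depth = 2  [terminal]
22. n16.key = 1  [h.depth * -2 + 5]
23. n16.pre = false  [h.depth == g.live]
24. n16.env = true  [h.depth > 1]
25. n16.wid = -3  [g.live - 12]
26. n7.depth = 18  [S.wid + 21]
27. n2.key = 30  [g.live + 34]
28. n2.pre = false  [A.sig == true]
29. n2.env = false  [false]
30. n2.wid = 6  [B.depth * -1 + 24]
31. n1.depth = 21  [S.key * 3 - 69]
32. n0.key = 12  [B.depth - 9]
33. n0.pre = true  [B.depth > 20]
34. n0.env = true  [B.depth > 20]
35. n0.wid = 20  [B.depth * -1 + 41]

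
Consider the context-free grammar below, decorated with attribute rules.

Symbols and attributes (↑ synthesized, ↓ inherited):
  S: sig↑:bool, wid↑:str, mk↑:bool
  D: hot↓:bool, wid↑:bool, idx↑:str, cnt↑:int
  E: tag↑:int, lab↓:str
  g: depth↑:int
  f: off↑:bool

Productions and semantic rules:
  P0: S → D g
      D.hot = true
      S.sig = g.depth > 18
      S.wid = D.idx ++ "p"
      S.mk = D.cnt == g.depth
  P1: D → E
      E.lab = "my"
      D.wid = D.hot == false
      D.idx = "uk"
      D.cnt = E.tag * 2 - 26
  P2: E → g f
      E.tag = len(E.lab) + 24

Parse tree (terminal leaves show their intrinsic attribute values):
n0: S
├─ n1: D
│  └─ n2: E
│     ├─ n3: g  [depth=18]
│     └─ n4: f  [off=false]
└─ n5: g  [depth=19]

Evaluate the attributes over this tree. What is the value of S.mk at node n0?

false

1. n1.hot = true  [true]
2. n2.lab = "my"  ["my"]
3. n3.depth = 18  [terminal]
4. n4.off = false  [terminal]
5. n2.tag = 26  [len(E.lab) + 24]
6. n1.wid = false  [D.hot == false]
7. n1.idx = "uk"  ["uk"]
8. n1.cnt = 26  [E.tag * 2 - 26]
9. n5.depth = 19  [terminal]
10. n0.sig = true  [g.depth > 18]
11. n0.wid = "ukp"  [D.idx ++ "p"]
12. n0.mk = false  [D.cnt == g.depth]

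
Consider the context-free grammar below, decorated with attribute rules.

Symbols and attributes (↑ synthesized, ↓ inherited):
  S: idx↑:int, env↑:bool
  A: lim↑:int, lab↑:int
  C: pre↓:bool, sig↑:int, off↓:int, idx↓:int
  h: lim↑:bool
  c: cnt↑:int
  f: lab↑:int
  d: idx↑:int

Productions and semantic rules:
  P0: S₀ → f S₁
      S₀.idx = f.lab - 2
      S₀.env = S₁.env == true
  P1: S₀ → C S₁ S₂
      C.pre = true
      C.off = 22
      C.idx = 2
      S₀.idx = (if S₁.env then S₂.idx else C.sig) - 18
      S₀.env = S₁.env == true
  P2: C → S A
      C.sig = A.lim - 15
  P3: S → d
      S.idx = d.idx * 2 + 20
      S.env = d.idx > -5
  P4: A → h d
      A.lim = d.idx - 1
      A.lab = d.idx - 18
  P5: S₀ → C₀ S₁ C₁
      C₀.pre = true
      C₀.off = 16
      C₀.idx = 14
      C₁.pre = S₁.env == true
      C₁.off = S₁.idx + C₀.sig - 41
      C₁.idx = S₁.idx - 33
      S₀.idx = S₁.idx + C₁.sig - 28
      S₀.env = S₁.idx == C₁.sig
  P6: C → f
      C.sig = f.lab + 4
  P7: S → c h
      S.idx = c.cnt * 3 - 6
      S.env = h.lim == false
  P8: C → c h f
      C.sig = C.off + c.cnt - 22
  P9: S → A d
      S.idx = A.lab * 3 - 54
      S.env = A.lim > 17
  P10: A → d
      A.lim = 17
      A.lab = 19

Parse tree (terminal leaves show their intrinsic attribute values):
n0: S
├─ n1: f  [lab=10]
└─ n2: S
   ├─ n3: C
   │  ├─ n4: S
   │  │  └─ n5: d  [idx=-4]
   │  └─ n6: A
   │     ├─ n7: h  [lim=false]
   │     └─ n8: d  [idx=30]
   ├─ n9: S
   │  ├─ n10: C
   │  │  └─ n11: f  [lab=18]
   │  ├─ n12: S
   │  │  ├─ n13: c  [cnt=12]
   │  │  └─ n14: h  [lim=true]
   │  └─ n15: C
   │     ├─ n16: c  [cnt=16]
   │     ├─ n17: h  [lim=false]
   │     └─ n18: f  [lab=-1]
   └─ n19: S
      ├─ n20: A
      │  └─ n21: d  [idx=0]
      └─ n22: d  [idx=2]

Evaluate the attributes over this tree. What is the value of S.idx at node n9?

7

1. n1.lab = 10  [terminal]
2. n3.pre = true  [true]
3. n3.off = 22  [22]
4. n3.idx = 2  [2]
5. n5.idx = -4  [terminal]
6. n4.idx = 12  [d.idx * 2 + 20]
7. n4.env = true  [d.idx > -5]
8. n7.lim = false  [terminal]
9. n8.idx = 30  [terminal]
10. n6.lim = 29  [d.idx - 1]
11. n6.lab = 12  [d.idx - 18]
12. n3.sig = 14  [A.lim - 15]
13. n10.pre = true  [true]
14. n10.off = 16  [16]
15. n10.idx = 14  [14]
16. n11.lab = 18  [terminal]
17. n10.sig = 22  [f.lab + 4]
18. n13.cnt = 12  [terminal]
19. n14.lim = true  [terminal]
20. n12.idx = 30  [c.cnt * 3 - 6]
21. n12.env = false  [h.lim == false]
22. n15.pre = false  [S₁.env == true]
23. n15.off = 11  [S₁.idx + C₀.sig - 41]
24. n15.idx = -3  [S₁.idx - 33]
25. n16.cnt = 16  [terminal]
26. n17.lim = false  [terminal]
27. n18.lab = -1  [terminal]
28. n15.sig = 5  [C.off + c.cnt - 22]
29. n9.idx = 7  [S₁.idx + C₁.sig - 28]
30. n9.env = false  [S₁.idx == C₁.sig]
31. n21.idx = 0  [terminal]
32. n20.lim = 17  [17]
33. n20.lab = 19  [19]
34. n22.idx = 2  [terminal]
35. n19.idx = 3  [A.lab * 3 - 54]
36. n19.env = false  [A.lim > 17]
37. n2.idx = -4  [(if S₁.env then S₂.idx else C.sig) - 18]
38. n2.env = false  [S₁.env == true]
39. n0.idx = 8  [f.lab - 2]
40. n0.env = false  [S₁.env == true]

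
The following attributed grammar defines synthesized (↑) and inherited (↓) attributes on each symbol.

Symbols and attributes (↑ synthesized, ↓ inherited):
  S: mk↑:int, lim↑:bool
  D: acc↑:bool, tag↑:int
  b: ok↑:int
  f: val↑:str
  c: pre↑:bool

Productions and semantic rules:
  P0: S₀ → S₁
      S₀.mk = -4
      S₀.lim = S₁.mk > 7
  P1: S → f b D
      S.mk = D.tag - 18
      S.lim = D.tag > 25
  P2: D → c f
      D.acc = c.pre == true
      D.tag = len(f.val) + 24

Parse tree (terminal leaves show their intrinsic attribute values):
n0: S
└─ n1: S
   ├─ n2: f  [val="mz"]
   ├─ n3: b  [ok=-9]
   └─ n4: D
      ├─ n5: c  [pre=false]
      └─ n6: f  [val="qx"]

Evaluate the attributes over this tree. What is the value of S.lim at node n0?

1. n2.val = "mz"  [terminal]
2. n3.ok = -9  [terminal]
3. n5.pre = false  [terminal]
4. n6.val = "qx"  [terminal]
5. n4.acc = false  [c.pre == true]
6. n4.tag = 26  [len(f.val) + 24]
7. n1.mk = 8  [D.tag - 18]
8. n1.lim = true  [D.tag > 25]
9. n0.mk = -4  [-4]
10. n0.lim = true  [S₁.mk > 7]

true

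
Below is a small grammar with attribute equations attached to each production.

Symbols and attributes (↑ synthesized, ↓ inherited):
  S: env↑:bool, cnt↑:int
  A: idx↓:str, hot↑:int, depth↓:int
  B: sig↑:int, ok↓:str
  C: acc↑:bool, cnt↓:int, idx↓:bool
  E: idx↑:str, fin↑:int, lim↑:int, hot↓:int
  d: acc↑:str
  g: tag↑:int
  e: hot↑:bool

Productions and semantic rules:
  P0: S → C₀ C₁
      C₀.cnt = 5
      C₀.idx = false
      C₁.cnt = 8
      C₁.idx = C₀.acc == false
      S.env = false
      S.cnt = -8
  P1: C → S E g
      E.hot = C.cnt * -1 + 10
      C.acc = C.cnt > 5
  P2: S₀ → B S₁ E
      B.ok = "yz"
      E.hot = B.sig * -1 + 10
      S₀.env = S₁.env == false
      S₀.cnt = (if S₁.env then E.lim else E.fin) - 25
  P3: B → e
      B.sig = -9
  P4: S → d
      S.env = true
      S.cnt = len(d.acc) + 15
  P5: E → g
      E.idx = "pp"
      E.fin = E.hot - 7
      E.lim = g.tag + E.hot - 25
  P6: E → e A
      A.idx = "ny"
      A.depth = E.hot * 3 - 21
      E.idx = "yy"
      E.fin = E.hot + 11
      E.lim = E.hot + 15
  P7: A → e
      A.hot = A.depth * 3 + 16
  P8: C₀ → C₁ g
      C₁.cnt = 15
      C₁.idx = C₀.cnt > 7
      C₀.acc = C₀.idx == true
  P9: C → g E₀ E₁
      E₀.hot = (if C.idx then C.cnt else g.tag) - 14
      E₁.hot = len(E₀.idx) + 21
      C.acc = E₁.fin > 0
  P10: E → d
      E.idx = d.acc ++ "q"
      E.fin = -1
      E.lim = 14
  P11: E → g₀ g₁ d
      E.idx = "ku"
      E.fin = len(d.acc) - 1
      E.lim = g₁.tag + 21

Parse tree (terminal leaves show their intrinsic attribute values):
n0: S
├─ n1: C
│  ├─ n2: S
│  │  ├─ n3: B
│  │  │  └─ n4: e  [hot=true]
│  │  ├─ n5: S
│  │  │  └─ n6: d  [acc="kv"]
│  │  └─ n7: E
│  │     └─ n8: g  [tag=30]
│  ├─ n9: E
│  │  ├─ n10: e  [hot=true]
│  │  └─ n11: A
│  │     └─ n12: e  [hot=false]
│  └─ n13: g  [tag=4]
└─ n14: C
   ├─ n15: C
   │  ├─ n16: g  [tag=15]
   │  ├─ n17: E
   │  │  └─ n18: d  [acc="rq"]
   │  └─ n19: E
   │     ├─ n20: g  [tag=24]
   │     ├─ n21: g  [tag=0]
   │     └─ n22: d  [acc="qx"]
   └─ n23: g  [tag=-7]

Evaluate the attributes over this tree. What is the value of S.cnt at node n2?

1. n1.cnt = 5  [5]
2. n1.idx = false  [false]
3. n3.ok = "yz"  ["yz"]
4. n4.hot = true  [terminal]
5. n3.sig = -9  [-9]
6. n6.acc = "kv"  [terminal]
7. n5.env = true  [true]
8. n5.cnt = 17  [len(d.acc) + 15]
9. n7.hot = 19  [B.sig * -1 + 10]
10. n8.tag = 30  [terminal]
11. n7.idx = "pp"  ["pp"]
12. n7.fin = 12  [E.hot - 7]
13. n7.lim = 24  [g.tag + E.hot - 25]
14. n2.env = false  [S₁.env == false]
15. n2.cnt = -1  [(if S₁.env then E.lim else E.fin) - 25]
16. n9.hot = 5  [C.cnt * -1 + 10]
17. n10.hot = true  [terminal]
18. n11.idx = "ny"  ["ny"]
19. n11.depth = -6  [E.hot * 3 - 21]
20. n12.hot = false  [terminal]
21. n11.hot = -2  [A.depth * 3 + 16]
22. n9.idx = "yy"  ["yy"]
23. n9.fin = 16  [E.hot + 11]
24. n9.lim = 20  [E.hot + 15]
25. n13.tag = 4  [terminal]
26. n1.acc = false  [C.cnt > 5]
27. n14.cnt = 8  [8]
28. n14.idx = true  [C₀.acc == false]
29. n15.cnt = 15  [15]
30. n15.idx = true  [C₀.cnt > 7]
31. n16.tag = 15  [terminal]
32. n17.hot = 1  [(if C.idx then C.cnt else g.tag) - 14]
33. n18.acc = "rq"  [terminal]
34. n17.idx = "rqq"  [d.acc ++ "q"]
35. n17.fin = -1  [-1]
36. n17.lim = 14  [14]
37. n19.hot = 24  [len(E₀.idx) + 21]
38. n20.tag = 24  [terminal]
39. n21.tag = 0  [terminal]
40. n22.acc = "qx"  [terminal]
41. n19.idx = "ku"  ["ku"]
42. n19.fin = 1  [len(d.acc) - 1]
43. n19.lim = 21  [g₁.tag + 21]
44. n15.acc = true  [E₁.fin > 0]
45. n23.tag = -7  [terminal]
46. n14.acc = true  [C₀.idx == true]
47. n0.env = false  [false]
48. n0.cnt = -8  [-8]

-1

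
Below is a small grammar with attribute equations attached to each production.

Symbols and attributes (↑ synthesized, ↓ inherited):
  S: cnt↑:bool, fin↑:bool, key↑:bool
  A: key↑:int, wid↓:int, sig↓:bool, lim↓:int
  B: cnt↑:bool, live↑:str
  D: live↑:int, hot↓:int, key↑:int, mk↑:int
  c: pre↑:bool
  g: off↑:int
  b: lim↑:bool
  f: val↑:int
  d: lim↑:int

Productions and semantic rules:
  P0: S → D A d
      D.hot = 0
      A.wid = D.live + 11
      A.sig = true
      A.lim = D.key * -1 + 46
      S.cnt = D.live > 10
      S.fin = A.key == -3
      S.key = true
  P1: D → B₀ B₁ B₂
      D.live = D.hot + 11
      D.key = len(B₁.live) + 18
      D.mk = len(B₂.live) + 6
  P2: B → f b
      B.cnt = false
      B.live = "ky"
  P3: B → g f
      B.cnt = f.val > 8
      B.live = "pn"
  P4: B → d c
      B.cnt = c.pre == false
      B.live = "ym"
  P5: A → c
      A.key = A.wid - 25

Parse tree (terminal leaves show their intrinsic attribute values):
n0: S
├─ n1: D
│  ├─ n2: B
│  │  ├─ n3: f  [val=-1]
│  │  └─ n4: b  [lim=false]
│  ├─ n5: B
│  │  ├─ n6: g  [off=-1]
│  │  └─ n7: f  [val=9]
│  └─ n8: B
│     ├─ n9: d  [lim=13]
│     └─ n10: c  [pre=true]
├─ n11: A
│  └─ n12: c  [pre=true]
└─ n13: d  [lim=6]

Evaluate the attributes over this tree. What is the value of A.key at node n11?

1. n1.hot = 0  [0]
2. n3.val = -1  [terminal]
3. n4.lim = false  [terminal]
4. n2.cnt = false  [false]
5. n2.live = "ky"  ["ky"]
6. n6.off = -1  [terminal]
7. n7.val = 9  [terminal]
8. n5.cnt = true  [f.val > 8]
9. n5.live = "pn"  ["pn"]
10. n9.lim = 13  [terminal]
11. n10.pre = true  [terminal]
12. n8.cnt = false  [c.pre == false]
13. n8.live = "ym"  ["ym"]
14. n1.live = 11  [D.hot + 11]
15. n1.key = 20  [len(B₁.live) + 18]
16. n1.mk = 8  [len(B₂.live) + 6]
17. n11.wid = 22  [D.live + 11]
18. n11.sig = true  [true]
19. n11.lim = 26  [D.key * -1 + 46]
20. n12.pre = true  [terminal]
21. n11.key = -3  [A.wid - 25]
22. n13.lim = 6  [terminal]
23. n0.cnt = true  [D.live > 10]
24. n0.fin = true  [A.key == -3]
25. n0.key = true  [true]

-3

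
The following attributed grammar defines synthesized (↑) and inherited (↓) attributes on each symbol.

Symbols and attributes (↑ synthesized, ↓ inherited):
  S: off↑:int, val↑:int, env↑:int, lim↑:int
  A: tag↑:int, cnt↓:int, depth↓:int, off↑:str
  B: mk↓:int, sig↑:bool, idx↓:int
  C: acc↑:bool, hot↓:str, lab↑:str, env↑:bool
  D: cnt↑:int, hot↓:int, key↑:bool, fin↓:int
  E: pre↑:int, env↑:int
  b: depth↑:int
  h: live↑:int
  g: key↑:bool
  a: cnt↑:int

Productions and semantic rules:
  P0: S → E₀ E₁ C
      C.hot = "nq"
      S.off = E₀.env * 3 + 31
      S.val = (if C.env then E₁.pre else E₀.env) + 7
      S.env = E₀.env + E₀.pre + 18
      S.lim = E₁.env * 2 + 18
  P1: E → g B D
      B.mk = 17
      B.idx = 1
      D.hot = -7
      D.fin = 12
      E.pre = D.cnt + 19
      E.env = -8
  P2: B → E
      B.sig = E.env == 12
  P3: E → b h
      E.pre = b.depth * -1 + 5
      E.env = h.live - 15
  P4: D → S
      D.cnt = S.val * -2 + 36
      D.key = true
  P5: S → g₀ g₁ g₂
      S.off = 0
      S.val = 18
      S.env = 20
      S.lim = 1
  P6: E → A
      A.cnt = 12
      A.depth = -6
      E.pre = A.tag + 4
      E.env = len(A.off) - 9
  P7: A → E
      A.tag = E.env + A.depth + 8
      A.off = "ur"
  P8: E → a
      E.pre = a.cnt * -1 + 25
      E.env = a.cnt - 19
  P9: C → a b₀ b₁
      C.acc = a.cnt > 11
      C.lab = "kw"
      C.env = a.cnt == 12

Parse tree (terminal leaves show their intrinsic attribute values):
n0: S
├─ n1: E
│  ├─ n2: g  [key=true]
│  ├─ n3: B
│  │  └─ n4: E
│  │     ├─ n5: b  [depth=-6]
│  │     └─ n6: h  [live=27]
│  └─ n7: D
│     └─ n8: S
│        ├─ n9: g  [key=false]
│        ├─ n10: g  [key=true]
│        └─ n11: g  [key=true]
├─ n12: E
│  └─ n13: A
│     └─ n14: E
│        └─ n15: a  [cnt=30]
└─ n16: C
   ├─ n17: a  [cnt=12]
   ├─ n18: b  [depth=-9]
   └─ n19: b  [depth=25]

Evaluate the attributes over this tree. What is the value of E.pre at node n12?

17

1. n2.key = true  [terminal]
2. n3.mk = 17  [17]
3. n3.idx = 1  [1]
4. n5.depth = -6  [terminal]
5. n6.live = 27  [terminal]
6. n4.pre = 11  [b.depth * -1 + 5]
7. n4.env = 12  [h.live - 15]
8. n3.sig = true  [E.env == 12]
9. n7.hot = -7  [-7]
10. n7.fin = 12  [12]
11. n9.key = false  [terminal]
12. n10.key = true  [terminal]
13. n11.key = true  [terminal]
14. n8.off = 0  [0]
15. n8.val = 18  [18]
16. n8.env = 20  [20]
17. n8.lim = 1  [1]
18. n7.cnt = 0  [S.val * -2 + 36]
19. n7.key = true  [true]
20. n1.pre = 19  [D.cnt + 19]
21. n1.env = -8  [-8]
22. n13.cnt = 12  [12]
23. n13.depth = -6  [-6]
24. n15.cnt = 30  [terminal]
25. n14.pre = -5  [a.cnt * -1 + 25]
26. n14.env = 11  [a.cnt - 19]
27. n13.tag = 13  [E.env + A.depth + 8]
28. n13.off = "ur"  ["ur"]
29. n12.pre = 17  [A.tag + 4]
30. n12.env = -7  [len(A.off) - 9]
31. n16.hot = "nq"  ["nq"]
32. n17.cnt = 12  [terminal]
33. n18.depth = -9  [terminal]
34. n19.depth = 25  [terminal]
35. n16.acc = true  [a.cnt > 11]
36. n16.lab = "kw"  ["kw"]
37. n16.env = true  [a.cnt == 12]
38. n0.off = 7  [E₀.env * 3 + 31]
39. n0.val = 24  [(if C.env then E₁.pre else E₀.env) + 7]
40. n0.env = 29  [E₀.env + E₀.pre + 18]
41. n0.lim = 4  [E₁.env * 2 + 18]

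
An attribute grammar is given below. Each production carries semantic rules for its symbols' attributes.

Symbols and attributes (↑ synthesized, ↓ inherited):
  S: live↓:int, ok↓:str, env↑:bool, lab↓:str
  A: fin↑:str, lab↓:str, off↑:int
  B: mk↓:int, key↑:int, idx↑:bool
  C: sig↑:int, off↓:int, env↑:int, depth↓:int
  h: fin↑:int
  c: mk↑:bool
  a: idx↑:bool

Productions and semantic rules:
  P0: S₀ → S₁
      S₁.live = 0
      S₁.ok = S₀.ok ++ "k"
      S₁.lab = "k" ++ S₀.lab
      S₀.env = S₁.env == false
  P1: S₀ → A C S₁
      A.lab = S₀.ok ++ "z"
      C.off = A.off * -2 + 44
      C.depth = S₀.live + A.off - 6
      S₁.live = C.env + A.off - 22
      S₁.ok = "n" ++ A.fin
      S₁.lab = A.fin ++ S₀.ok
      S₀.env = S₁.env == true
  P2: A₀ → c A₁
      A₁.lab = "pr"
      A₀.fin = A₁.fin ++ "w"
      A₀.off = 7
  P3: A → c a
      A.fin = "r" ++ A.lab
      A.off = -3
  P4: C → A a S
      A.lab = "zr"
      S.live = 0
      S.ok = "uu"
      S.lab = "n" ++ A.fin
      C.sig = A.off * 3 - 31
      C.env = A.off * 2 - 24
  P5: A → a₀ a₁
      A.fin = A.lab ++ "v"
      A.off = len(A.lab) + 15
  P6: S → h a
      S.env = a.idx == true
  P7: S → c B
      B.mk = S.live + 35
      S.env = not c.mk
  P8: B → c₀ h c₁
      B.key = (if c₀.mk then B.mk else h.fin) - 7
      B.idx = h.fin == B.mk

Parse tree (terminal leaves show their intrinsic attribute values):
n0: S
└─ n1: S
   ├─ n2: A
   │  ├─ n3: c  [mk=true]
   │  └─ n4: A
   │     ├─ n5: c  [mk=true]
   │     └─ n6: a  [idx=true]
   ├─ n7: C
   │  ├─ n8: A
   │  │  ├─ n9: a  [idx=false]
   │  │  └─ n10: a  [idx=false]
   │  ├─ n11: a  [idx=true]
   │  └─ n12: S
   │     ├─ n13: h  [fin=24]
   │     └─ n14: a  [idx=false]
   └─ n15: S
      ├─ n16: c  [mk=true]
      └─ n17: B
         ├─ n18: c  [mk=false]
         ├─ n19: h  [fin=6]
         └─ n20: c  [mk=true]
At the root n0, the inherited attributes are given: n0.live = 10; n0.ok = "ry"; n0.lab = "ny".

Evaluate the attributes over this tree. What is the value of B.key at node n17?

-1

1. n0.live = 10  [given at root]
2. n0.ok = "ry"  [given at root]
3. n0.lab = "ny"  [given at root]
4. n1.live = 0  [0]
5. n1.ok = "ryk"  [S₀.ok ++ "k"]
6. n1.lab = "kny"  ["k" ++ S₀.lab]
7. n2.lab = "rykz"  [S₀.ok ++ "z"]
8. n3.mk = true  [terminal]
9. n4.lab = "pr"  ["pr"]
10. n5.mk = true  [terminal]
11. n6.idx = true  [terminal]
12. n4.fin = "rpr"  ["r" ++ A.lab]
13. n4.off = -3  [-3]
14. n2.fin = "rprw"  [A₁.fin ++ "w"]
15. n2.off = 7  [7]
16. n7.off = 30  [A.off * -2 + 44]
17. n7.depth = 1  [S₀.live + A.off - 6]
18. n8.lab = "zr"  ["zr"]
19. n9.idx = false  [terminal]
20. n10.idx = false  [terminal]
21. n8.fin = "zrv"  [A.lab ++ "v"]
22. n8.off = 17  [len(A.lab) + 15]
23. n11.idx = true  [terminal]
24. n12.live = 0  [0]
25. n12.ok = "uu"  ["uu"]
26. n12.lab = "nzrv"  ["n" ++ A.fin]
27. n13.fin = 24  [terminal]
28. n14.idx = false  [terminal]
29. n12.env = false  [a.idx == true]
30. n7.sig = 20  [A.off * 3 - 31]
31. n7.env = 10  [A.off * 2 - 24]
32. n15.live = -5  [C.env + A.off - 22]
33. n15.ok = "nrprw"  ["n" ++ A.fin]
34. n15.lab = "rprwryk"  [A.fin ++ S₀.ok]
35. n16.mk = true  [terminal]
36. n17.mk = 30  [S.live + 35]
37. n18.mk = false  [terminal]
38. n19.fin = 6  [terminal]
39. n20.mk = true  [terminal]
40. n17.key = -1  [(if c₀.mk then B.mk else h.fin) - 7]
41. n17.idx = false  [h.fin == B.mk]
42. n15.env = false  [not c.mk]
43. n1.env = false  [S₁.env == true]
44. n0.env = true  [S₁.env == false]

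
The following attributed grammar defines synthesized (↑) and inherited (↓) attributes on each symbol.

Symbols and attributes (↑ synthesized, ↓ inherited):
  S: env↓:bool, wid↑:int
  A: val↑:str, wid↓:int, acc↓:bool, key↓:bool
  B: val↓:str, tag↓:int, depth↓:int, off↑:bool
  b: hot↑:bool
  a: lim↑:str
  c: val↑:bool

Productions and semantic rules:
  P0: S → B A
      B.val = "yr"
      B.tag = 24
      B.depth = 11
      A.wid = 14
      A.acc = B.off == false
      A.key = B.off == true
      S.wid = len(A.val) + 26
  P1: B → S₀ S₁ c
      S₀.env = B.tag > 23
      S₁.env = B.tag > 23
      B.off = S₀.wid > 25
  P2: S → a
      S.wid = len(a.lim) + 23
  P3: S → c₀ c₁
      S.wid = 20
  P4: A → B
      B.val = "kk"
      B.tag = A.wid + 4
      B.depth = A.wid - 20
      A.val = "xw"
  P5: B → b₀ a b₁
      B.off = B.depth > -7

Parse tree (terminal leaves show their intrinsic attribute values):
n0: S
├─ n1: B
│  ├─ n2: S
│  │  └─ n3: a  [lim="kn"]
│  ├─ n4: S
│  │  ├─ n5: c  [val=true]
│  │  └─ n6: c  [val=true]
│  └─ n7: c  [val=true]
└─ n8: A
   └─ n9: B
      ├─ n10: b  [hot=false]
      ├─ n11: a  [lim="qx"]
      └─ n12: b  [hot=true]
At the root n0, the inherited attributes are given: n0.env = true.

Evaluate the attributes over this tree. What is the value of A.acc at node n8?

1. n0.env = true  [given at root]
2. n1.val = "yr"  ["yr"]
3. n1.tag = 24  [24]
4. n1.depth = 11  [11]
5. n2.env = true  [B.tag > 23]
6. n3.lim = "kn"  [terminal]
7. n2.wid = 25  [len(a.lim) + 23]
8. n4.env = true  [B.tag > 23]
9. n5.val = true  [terminal]
10. n6.val = true  [terminal]
11. n4.wid = 20  [20]
12. n7.val = true  [terminal]
13. n1.off = false  [S₀.wid > 25]
14. n8.wid = 14  [14]
15. n8.acc = true  [B.off == false]
16. n8.key = false  [B.off == true]
17. n9.val = "kk"  ["kk"]
18. n9.tag = 18  [A.wid + 4]
19. n9.depth = -6  [A.wid - 20]
20. n10.hot = false  [terminal]
21. n11.lim = "qx"  [terminal]
22. n12.hot = true  [terminal]
23. n9.off = true  [B.depth > -7]
24. n8.val = "xw"  ["xw"]
25. n0.wid = 28  [len(A.val) + 26]

true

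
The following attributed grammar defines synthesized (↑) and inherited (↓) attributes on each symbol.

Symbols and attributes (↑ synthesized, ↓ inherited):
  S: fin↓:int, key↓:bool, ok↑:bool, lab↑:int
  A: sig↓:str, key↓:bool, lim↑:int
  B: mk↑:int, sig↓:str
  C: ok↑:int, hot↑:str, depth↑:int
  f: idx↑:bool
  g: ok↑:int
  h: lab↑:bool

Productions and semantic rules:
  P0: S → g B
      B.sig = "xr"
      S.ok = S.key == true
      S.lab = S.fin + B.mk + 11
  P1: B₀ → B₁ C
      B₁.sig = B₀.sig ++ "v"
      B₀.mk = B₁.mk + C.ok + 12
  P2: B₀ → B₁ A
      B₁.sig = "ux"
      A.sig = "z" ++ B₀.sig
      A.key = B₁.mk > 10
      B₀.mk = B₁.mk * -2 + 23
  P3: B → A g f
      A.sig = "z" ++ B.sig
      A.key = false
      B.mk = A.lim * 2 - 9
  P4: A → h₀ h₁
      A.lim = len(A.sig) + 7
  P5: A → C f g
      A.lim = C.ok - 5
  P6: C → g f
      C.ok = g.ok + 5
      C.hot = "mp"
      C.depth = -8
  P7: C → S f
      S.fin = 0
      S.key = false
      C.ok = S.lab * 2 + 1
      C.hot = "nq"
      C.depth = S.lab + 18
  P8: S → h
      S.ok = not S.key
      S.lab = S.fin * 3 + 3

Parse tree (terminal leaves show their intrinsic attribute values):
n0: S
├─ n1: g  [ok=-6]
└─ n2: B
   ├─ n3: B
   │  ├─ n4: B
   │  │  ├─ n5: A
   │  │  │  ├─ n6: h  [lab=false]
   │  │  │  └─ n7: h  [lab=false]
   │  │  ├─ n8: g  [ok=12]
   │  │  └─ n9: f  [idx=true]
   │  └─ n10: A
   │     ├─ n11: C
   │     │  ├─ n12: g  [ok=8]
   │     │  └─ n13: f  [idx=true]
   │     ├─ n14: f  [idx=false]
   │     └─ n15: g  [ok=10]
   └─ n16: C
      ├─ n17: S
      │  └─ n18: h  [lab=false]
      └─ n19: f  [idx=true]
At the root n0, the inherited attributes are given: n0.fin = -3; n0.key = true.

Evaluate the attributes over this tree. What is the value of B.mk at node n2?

20

1. n0.fin = -3  [given at root]
2. n0.key = true  [given at root]
3. n1.ok = -6  [terminal]
4. n2.sig = "xr"  ["xr"]
5. n3.sig = "xrv"  [B₀.sig ++ "v"]
6. n4.sig = "ux"  ["ux"]
7. n5.sig = "zux"  ["z" ++ B.sig]
8. n5.key = false  [false]
9. n6.lab = false  [terminal]
10. n7.lab = false  [terminal]
11. n5.lim = 10  [len(A.sig) + 7]
12. n8.ok = 12  [terminal]
13. n9.idx = true  [terminal]
14. n4.mk = 11  [A.lim * 2 - 9]
15. n10.sig = "zxrv"  ["z" ++ B₀.sig]
16. n10.key = true  [B₁.mk > 10]
17. n12.ok = 8  [terminal]
18. n13.idx = true  [terminal]
19. n11.ok = 13  [g.ok + 5]
20. n11.hot = "mp"  ["mp"]
21. n11.depth = -8  [-8]
22. n14.idx = false  [terminal]
23. n15.ok = 10  [terminal]
24. n10.lim = 8  [C.ok - 5]
25. n3.mk = 1  [B₁.mk * -2 + 23]
26. n17.fin = 0  [0]
27. n17.key = false  [false]
28. n18.lab = false  [terminal]
29. n17.ok = true  [not S.key]
30. n17.lab = 3  [S.fin * 3 + 3]
31. n19.idx = true  [terminal]
32. n16.ok = 7  [S.lab * 2 + 1]
33. n16.hot = "nq"  ["nq"]
34. n16.depth = 21  [S.lab + 18]
35. n2.mk = 20  [B₁.mk + C.ok + 12]
36. n0.ok = true  [S.key == true]
37. n0.lab = 28  [S.fin + B.mk + 11]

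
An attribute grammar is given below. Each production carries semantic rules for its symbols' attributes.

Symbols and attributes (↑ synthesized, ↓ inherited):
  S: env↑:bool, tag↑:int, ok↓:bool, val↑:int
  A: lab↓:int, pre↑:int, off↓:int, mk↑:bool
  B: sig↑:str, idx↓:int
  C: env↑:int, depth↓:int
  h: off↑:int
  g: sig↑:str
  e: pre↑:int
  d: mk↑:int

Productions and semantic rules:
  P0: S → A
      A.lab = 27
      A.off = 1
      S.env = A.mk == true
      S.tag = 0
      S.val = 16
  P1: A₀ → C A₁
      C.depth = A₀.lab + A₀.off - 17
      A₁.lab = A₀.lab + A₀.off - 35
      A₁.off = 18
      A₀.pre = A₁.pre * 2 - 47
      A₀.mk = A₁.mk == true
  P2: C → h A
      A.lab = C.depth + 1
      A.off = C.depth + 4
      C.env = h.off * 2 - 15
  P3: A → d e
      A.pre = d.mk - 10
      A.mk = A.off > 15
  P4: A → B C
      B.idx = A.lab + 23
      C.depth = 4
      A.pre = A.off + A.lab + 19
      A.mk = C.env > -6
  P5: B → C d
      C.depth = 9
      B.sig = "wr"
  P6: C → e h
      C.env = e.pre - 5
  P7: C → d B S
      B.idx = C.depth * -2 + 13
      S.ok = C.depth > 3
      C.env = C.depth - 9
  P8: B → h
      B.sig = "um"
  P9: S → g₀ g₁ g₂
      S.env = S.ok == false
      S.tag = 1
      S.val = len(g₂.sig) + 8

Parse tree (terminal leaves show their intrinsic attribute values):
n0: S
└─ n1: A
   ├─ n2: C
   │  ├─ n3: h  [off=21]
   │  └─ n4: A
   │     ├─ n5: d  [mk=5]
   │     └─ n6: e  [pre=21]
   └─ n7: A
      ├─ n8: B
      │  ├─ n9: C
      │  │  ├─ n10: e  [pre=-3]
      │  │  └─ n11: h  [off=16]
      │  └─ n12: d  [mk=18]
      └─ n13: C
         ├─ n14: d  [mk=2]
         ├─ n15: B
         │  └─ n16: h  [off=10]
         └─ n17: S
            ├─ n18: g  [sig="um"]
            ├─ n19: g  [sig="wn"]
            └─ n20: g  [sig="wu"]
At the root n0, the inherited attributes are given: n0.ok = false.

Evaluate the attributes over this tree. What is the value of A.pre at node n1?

1. n0.ok = false  [given at root]
2. n1.lab = 27  [27]
3. n1.off = 1  [1]
4. n2.depth = 11  [A₀.lab + A₀.off - 17]
5. n3.off = 21  [terminal]
6. n4.lab = 12  [C.depth + 1]
7. n4.off = 15  [C.depth + 4]
8. n5.mk = 5  [terminal]
9. n6.pre = 21  [terminal]
10. n4.pre = -5  [d.mk - 10]
11. n4.mk = false  [A.off > 15]
12. n2.env = 27  [h.off * 2 - 15]
13. n7.lab = -7  [A₀.lab + A₀.off - 35]
14. n7.off = 18  [18]
15. n8.idx = 16  [A.lab + 23]
16. n9.depth = 9  [9]
17. n10.pre = -3  [terminal]
18. n11.off = 16  [terminal]
19. n9.env = -8  [e.pre - 5]
20. n12.mk = 18  [terminal]
21. n8.sig = "wr"  ["wr"]
22. n13.depth = 4  [4]
23. n14.mk = 2  [terminal]
24. n15.idx = 5  [C.depth * -2 + 13]
25. n16.off = 10  [terminal]
26. n15.sig = "um"  ["um"]
27. n17.ok = true  [C.depth > 3]
28. n18.sig = "um"  [terminal]
29. n19.sig = "wn"  [terminal]
30. n20.sig = "wu"  [terminal]
31. n17.env = false  [S.ok == false]
32. n17.tag = 1  [1]
33. n17.val = 10  [len(g₂.sig) + 8]
34. n13.env = -5  [C.depth - 9]
35. n7.pre = 30  [A.off + A.lab + 19]
36. n7.mk = true  [C.env > -6]
37. n1.pre = 13  [A₁.pre * 2 - 47]
38. n1.mk = true  [A₁.mk == true]
39. n0.env = true  [A.mk == true]
40. n0.tag = 0  [0]
41. n0.val = 16  [16]

13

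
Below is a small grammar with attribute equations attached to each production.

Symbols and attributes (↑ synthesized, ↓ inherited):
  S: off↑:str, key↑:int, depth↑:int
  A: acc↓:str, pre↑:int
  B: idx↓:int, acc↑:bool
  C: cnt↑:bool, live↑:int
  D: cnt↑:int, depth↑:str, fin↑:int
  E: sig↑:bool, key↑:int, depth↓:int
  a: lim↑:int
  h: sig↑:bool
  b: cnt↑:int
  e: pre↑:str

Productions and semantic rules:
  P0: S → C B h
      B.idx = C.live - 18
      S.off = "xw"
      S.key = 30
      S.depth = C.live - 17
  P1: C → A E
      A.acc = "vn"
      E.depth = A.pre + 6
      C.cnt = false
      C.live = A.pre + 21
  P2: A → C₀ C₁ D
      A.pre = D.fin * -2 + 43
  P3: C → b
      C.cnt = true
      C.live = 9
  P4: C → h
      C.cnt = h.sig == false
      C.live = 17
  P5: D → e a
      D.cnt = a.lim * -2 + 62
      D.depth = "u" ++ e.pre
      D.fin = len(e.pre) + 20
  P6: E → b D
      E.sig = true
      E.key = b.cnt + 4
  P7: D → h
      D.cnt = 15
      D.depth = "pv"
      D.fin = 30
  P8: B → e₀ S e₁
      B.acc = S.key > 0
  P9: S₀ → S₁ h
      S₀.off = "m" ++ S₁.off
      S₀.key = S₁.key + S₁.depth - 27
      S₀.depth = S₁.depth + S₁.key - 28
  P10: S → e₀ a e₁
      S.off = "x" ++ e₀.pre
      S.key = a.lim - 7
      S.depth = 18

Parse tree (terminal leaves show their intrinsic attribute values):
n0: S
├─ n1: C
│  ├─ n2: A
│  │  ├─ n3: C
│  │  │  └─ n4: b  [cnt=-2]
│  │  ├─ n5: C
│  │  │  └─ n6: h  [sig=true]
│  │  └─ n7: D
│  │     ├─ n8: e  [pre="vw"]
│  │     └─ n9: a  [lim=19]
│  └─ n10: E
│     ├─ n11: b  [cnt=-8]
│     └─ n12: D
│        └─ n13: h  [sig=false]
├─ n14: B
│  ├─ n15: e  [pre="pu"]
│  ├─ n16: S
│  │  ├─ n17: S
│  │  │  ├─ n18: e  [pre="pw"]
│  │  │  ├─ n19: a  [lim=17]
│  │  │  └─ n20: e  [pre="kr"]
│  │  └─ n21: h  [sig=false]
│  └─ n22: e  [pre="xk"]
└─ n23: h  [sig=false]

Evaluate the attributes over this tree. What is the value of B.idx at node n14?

2

1. n2.acc = "vn"  ["vn"]
2. n4.cnt = -2  [terminal]
3. n3.cnt = true  [true]
4. n3.live = 9  [9]
5. n6.sig = true  [terminal]
6. n5.cnt = false  [h.sig == false]
7. n5.live = 17  [17]
8. n8.pre = "vw"  [terminal]
9. n9.lim = 19  [terminal]
10. n7.cnt = 24  [a.lim * -2 + 62]
11. n7.depth = "uvw"  ["u" ++ e.pre]
12. n7.fin = 22  [len(e.pre) + 20]
13. n2.pre = -1  [D.fin * -2 + 43]
14. n10.depth = 5  [A.pre + 6]
15. n11.cnt = -8  [terminal]
16. n13.sig = false  [terminal]
17. n12.cnt = 15  [15]
18. n12.depth = "pv"  ["pv"]
19. n12.fin = 30  [30]
20. n10.sig = true  [true]
21. n10.key = -4  [b.cnt + 4]
22. n1.cnt = false  [false]
23. n1.live = 20  [A.pre + 21]
24. n14.idx = 2  [C.live - 18]
25. n15.pre = "pu"  [terminal]
26. n18.pre = "pw"  [terminal]
27. n19.lim = 17  [terminal]
28. n20.pre = "kr"  [terminal]
29. n17.off = "xpw"  ["x" ++ e₀.pre]
30. n17.key = 10  [a.lim - 7]
31. n17.depth = 18  [18]
32. n21.sig = false  [terminal]
33. n16.off = "mxpw"  ["m" ++ S₁.off]
34. n16.key = 1  [S₁.key + S₁.depth - 27]
35. n16.depth = 0  [S₁.depth + S₁.key - 28]
36. n22.pre = "xk"  [terminal]
37. n14.acc = true  [S.key > 0]
38. n23.sig = false  [terminal]
39. n0.off = "xw"  ["xw"]
40. n0.key = 30  [30]
41. n0.depth = 3  [C.live - 17]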